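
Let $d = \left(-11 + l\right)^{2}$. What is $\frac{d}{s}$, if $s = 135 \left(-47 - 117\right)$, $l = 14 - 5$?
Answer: $- \frac{1}{5535} \approx -0.00018067$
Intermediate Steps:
$l = 9$
$s = -22140$ ($s = 135 \left(-164\right) = -22140$)
$d = 4$ ($d = \left(-11 + 9\right)^{2} = \left(-2\right)^{2} = 4$)
$\frac{d}{s} = \frac{4}{-22140} = 4 \left(- \frac{1}{22140}\right) = - \frac{1}{5535}$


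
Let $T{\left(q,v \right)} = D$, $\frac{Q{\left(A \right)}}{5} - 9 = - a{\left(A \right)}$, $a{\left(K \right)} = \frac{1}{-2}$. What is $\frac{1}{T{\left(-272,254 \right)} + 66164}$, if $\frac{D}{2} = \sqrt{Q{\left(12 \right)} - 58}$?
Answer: $\frac{4726}{312691067} - \frac{i \sqrt{42}}{4377674938} \approx 1.5114 \cdot 10^{-5} - 1.4804 \cdot 10^{-9} i$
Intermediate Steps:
$a{\left(K \right)} = - \frac{1}{2}$
$Q{\left(A \right)} = \frac{95}{2}$ ($Q{\left(A \right)} = 45 + 5 \left(\left(-1\right) \left(- \frac{1}{2}\right)\right) = 45 + 5 \cdot \frac{1}{2} = 45 + \frac{5}{2} = \frac{95}{2}$)
$D = i \sqrt{42}$ ($D = 2 \sqrt{\frac{95}{2} - 58} = 2 \sqrt{- \frac{21}{2}} = 2 \frac{i \sqrt{42}}{2} = i \sqrt{42} \approx 6.4807 i$)
$T{\left(q,v \right)} = i \sqrt{42}$
$\frac{1}{T{\left(-272,254 \right)} + 66164} = \frac{1}{i \sqrt{42} + 66164} = \frac{1}{66164 + i \sqrt{42}}$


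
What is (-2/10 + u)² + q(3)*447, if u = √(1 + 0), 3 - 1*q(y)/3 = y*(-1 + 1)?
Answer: 100591/25 ≈ 4023.6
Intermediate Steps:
q(y) = 9 (q(y) = 9 - 3*y*(-1 + 1) = 9 - 3*y*0 = 9 - 3*0 = 9 + 0 = 9)
u = 1 (u = √1 = 1)
(-2/10 + u)² + q(3)*447 = (-2/10 + 1)² + 9*447 = (-2*⅒ + 1)² + 4023 = (-⅕ + 1)² + 4023 = (⅘)² + 4023 = 16/25 + 4023 = 100591/25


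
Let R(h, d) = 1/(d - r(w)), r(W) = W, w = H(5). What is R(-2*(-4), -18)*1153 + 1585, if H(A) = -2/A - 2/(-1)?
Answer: 149565/98 ≈ 1526.2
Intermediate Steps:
H(A) = 2 - 2/A (H(A) = -2/A - 2*(-1) = -2/A + 2 = 2 - 2/A)
w = 8/5 (w = 2 - 2/5 = 8/5 ≈ 1.6000)
R(h, d) = 1/(-8/5 + d) (R(h, d) = 1/(d - 1*8/5) = 1/(d - 8/5) = 1/(-8/5 + d))
R(-2*(-4), -18)*1153 + 1585 = (5/(-8 + 5*(-18)))*1153 + 1585 = (5/(-8 - 90))*1153 + 1585 = (5/(-98))*1153 + 1585 = (5*(-1/98))*1153 + 1585 = -5/98*1153 + 1585 = -5765/98 + 1585 = 149565/98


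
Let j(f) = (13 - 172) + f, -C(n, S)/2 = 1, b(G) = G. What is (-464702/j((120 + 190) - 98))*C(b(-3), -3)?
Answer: 929404/53 ≈ 17536.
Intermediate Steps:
C(n, S) = -2 (C(n, S) = -2*1 = -2)
j(f) = -159 + f
(-464702/j((120 + 190) - 98))*C(b(-3), -3) = -464702/(-159 + ((120 + 190) - 98))*(-2) = -464702/(-159 + (310 - 98))*(-2) = -464702/(-159 + 212)*(-2) = -464702/53*(-2) = 929404/53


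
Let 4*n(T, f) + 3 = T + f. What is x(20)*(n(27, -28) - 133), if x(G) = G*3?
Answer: -8040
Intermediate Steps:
n(T, f) = -¾ + T/4 + f/4 (n(T, f) = -¾ + (T + f)/4 = -¾ + (T/4 + f/4) = -¾ + T/4 + f/4)
x(G) = 3*G
x(20)*(n(27, -28) - 133) = (3*20)*((-¾ + (¼)*27 + (¼)*(-28)) - 133) = 60*((-¾ + 27/4 - 7) - 133) = 60*(-1 - 133) = 60*(-134) = -8040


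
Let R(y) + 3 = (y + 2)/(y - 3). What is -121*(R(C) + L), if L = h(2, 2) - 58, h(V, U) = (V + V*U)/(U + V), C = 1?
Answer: 7381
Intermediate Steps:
h(V, U) = (V + U*V)/(U + V)
R(y) = -3 + (2 + y)/(-3 + y) (R(y) = -3 + (y + 2)/(y - 3) = -3 + (2 + y)/(-3 + y))
L = -113/2 (L = 2*(1 + 2)/(2 + 2) - 58 = 2*3/4 - 58 = 2*(¼)*3 - 58 = 3/2 - 58 = -113/2 ≈ -56.500)
-121*(R(C) + L) = -121*((11 - 2*1)/(-3 + 1) - 113/2) = -121*((11 - 2)/(-2) - 113/2) = -121*(-½*9 - 113/2) = -121*(-9/2 - 113/2) = -121*(-61) = 7381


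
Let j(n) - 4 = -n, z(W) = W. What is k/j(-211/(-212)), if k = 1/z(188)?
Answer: 53/29939 ≈ 0.0017703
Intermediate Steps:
j(n) = 4 - n
k = 1/188 ≈ 0.0053191
k/j(-211/(-212)) = 1/(188*(4 - (-211)/(-212))) = 1/(188*(4 - (-211)*(-1)/212)) = 1/(188*(4 - 1*211/212)) = 1/(188*(4 - 211/212)) = 1/(188*(637/212)) = (1/188)*(212/637) = 53/29939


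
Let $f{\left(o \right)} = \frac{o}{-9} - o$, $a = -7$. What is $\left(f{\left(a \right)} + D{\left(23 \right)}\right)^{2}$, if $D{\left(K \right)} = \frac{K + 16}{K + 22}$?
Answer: $\frac{151321}{2025} \approx 74.726$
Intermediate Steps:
$D{\left(K \right)} = \frac{16 + K}{22 + K}$
$f{\left(o \right)} = - \frac{10 o}{9}$ ($f{\left(o \right)} = o \left(- \frac{1}{9}\right) - o = - \frac{o}{9} - o = - \frac{10 o}{9}$)
$\left(f{\left(a \right)} + D{\left(23 \right)}\right)^{2} = \left(\left(- \frac{10}{9}\right) \left(-7\right) + \frac{16 + 23}{22 + 23}\right)^{2} = \left(\frac{70}{9} + \frac{1}{45} \cdot 39\right)^{2} = \left(\frac{70}{9} + \frac{13}{15}\right)^{2} = \left(\frac{389}{45}\right)^{2} = \frac{151321}{2025}$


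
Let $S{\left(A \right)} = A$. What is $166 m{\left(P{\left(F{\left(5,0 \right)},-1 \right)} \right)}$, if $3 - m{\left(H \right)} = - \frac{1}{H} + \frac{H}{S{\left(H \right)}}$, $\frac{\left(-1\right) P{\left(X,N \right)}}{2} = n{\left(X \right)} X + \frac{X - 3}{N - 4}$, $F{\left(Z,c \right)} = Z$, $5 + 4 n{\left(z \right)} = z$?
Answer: $\frac{1079}{2} \approx 539.5$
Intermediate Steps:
$n{\left(z \right)} = - \frac{5}{4} + \frac{z}{4}$
$P{\left(X,N \right)} = - 2 X \left(- \frac{5}{4} + \frac{X}{4}\right) - \frac{2 \left(-3 + X\right)}{-4 + N}$ ($P{\left(X,N \right)} = - 2 \left(\left(- \frac{5}{4} + \frac{X}{4}\right) X + \frac{X - 3}{N - 4}\right) = - 2 \left(X \left(- \frac{5}{4} + \frac{X}{4}\right) + \frac{-3 + X}{-4 + N}\right) = - 2 X \left(- \frac{5}{4} + \frac{X}{4}\right) - \frac{2 \left(-3 + X\right)}{-4 + N}$)
$m{\left(H \right)} = 2 + \frac{1}{H}$ ($m{\left(H \right)} = 3 - \left(- \frac{1}{H} + \frac{H}{H}\right) = 3 - \left(- \frac{1}{H} + 1\right) = 3 - \left(1 - \frac{1}{H}\right) = 2 + \frac{1}{H}$)
$166 m{\left(P{\left(F{\left(5,0 \right)},-1 \right)} \right)} = 166 \left(2 + \frac{1}{\frac{1}{2} \frac{1}{-4 - 1} \left(12 - 20 + 4 \cdot 5 \left(-5 + 5\right) - \left(-1\right) 5 \left(-5 + 5\right)\right)}\right) = 166 \left(2 + \frac{1}{\frac{1}{2} \frac{1}{-5} \left(12 - 20 + 4 \cdot 5 \cdot 0 - \left(-1\right) 5 \cdot 0\right)}\right) = 166 \left(2 + \frac{1}{\frac{1}{2} \left(- \frac{1}{5}\right) \left(12 - 20 + 0 + 0\right)}\right) = 166 \left(2 + \frac{1}{\frac{1}{2} \left(- \frac{1}{5}\right) \left(-8\right)}\right) = 166 \left(2 + \frac{1}{\frac{4}{5}}\right) = 166 \left(2 + \frac{5}{4}\right) = 166 \cdot \frac{13}{4} = \frac{1079}{2}$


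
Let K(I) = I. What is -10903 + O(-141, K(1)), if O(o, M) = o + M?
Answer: -11043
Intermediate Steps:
O(o, M) = M + o
-10903 + O(-141, K(1)) = -10903 + (1 - 141) = -10903 - 140 = -11043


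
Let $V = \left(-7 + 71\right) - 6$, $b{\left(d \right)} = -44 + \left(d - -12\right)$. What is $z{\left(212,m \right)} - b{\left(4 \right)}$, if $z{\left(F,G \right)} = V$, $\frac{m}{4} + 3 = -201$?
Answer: $86$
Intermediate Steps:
$m = -816$ ($m = -12 + 4 \left(-201\right) = -12 - 804 = -816$)
$b{\left(d \right)} = -32 + d$ ($b{\left(d \right)} = -44 + \left(d + 12\right) = -44 + \left(12 + d\right) = -32 + d$)
$V = 58$ ($V = 64 - 6 = 58$)
$z{\left(F,G \right)} = 58$
$z{\left(212,m \right)} - b{\left(4 \right)} = 58 - \left(-32 + 4\right) = 58 - -28 = 58 + 28 = 86$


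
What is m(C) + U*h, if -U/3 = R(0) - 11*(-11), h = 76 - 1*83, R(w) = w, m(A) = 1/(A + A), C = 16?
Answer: 81313/32 ≈ 2541.0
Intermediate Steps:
m(A) = 1/(2*A)
h = -7 (h = 76 - 83 = -7)
U = -363 (U = -3*(0 - 11*(-11)) = -3*(0 + 121) = -3*121 = -363)
m(C) + U*h = (½)/16 - 363*(-7) = (½)*(1/16) + 2541 = 1/32 + 2541 = 81313/32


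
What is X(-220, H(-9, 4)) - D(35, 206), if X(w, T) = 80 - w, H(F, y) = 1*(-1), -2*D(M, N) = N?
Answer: 403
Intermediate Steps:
D(M, N) = -N/2
H(F, y) = -1
X(-220, H(-9, 4)) - D(35, 206) = (80 - 1*(-220)) - (-1)*206/2 = (80 + 220) - 1*(-103) = 300 + 103 = 403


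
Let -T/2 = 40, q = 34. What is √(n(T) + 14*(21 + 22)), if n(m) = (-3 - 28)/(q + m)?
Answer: √1275258/46 ≈ 24.549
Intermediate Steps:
T = -80 (T = -2*40 = -80)
n(m) = -31/(34 + m) (n(m) = (-3 - 28)/(34 + m) = -31/(34 + m))
√(n(T) + 14*(21 + 22)) = √(-31/(34 - 80) + 14*(21 + 22)) = √(-31/(-46) + 14*43) = √(-31*(-1/46) + 602) = √(31/46 + 602) = √(27723/46) = √1275258/46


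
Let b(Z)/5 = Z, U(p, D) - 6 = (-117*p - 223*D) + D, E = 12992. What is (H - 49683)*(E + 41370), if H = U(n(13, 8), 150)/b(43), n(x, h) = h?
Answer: -116509453830/43 ≈ -2.7095e+9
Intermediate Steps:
U(p, D) = 6 - 222*D - 117*p (U(p, D) = 6 + ((-117*p - 223*D) + D) = 6 + ((-223*D - 117*p) + D) = 6 + (-222*D - 117*p) = 6 - 222*D - 117*p)
b(Z) = 5*Z
H = -6846/43 (H = (6 - 222*150 - 117*8)/((5*43)) = (6 - 33300 - 936)/215 = -34230*1/215 = -6846/43 ≈ -159.21)
(H - 49683)*(E + 41370) = (-6846/43 - 49683)*(12992 + 41370) = -2143215/43*54362 = -116509453830/43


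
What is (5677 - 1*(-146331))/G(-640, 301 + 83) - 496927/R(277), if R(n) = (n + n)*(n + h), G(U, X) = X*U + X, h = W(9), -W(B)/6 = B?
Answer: -8794583243/1894640112 ≈ -4.6418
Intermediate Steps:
W(B) = -6*B
h = -54 (h = -6*9 = -54)
G(U, X) = X + U*X (G(U, X) = U*X + X = X + U*X)
R(n) = 2*n*(-54 + n) (R(n) = (n + n)*(n - 54) = (2*n)*(-54 + n) = 2*n*(-54 + n))
(5677 - 1*(-146331))/G(-640, 301 + 83) - 496927/R(277) = (5677 - 1*(-146331))/(((301 + 83)*(1 - 640))) - 496927*1/(554*(-54 + 277)) = (5677 + 146331)/((384*(-639))) - 496927/(2*277*223) = 152008/(-245376) - 496927/123542 = 152008*(-1/245376) - 496927*1/123542 = -19001/30672 - 496927/123542 = -8794583243/1894640112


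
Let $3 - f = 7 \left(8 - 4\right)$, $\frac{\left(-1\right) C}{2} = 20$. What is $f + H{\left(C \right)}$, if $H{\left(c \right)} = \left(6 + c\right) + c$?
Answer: $-99$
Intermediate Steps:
$C = -40$ ($C = \left(-2\right) 20 = -40$)
$f = -25$ ($f = 3 - 7 \left(8 - 4\right) = 3 - 7 \cdot 4 = 3 - 28 = -25$)
$H{\left(c \right)} = 6 + 2 c$
$f + H{\left(C \right)} = -25 + \left(6 + 2 \left(-40\right)\right) = -25 + \left(6 - 80\right) = -25 - 74 = -99$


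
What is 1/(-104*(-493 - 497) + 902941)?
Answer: 1/1005901 ≈ 9.9413e-7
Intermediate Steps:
1/(-104*(-493 - 497) + 902941) = 1/(-104*(-990) + 902941) = 1/(102960 + 902941) = 1/1005901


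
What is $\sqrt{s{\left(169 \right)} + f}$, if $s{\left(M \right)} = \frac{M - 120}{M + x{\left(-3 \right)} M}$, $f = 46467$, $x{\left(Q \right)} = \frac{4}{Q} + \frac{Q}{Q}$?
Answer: $\frac{\sqrt{31411986}}{26} \approx 215.56$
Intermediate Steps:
$x{\left(Q \right)} = 1 + \frac{4}{Q}$ ($x{\left(Q \right)} = \frac{4}{Q} + 1 = 1 + \frac{4}{Q}$)
$s{\left(M \right)} = \frac{3 \left(-120 + M\right)}{2 M}$ ($s{\left(M \right)} = \frac{M - 120}{M + \frac{4 - 3}{-3} M} = \frac{-120 + M}{M + \left(- \frac{1}{3}\right) 1 M} = \frac{-120 + M}{M - \frac{M}{3}} = \frac{-120 + M}{\frac{2}{3} M} = \left(-120 + M\right) \frac{3}{2 M} = \frac{3 \left(-120 + M\right)}{2 M}$)
$\sqrt{s{\left(169 \right)} + f} = \sqrt{\left(\frac{3}{2} - \frac{180}{169}\right) + 46467} = \sqrt{\frac{147}{338} + 46467} = \sqrt{\frac{15705993}{338}} = \frac{\sqrt{31411986}}{26}$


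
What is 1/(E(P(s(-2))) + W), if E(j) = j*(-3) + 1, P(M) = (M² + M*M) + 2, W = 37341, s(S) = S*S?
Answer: 1/37240 ≈ 2.6853e-5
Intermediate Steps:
s(S) = S²
P(M) = 2 + 2*M² (P(M) = (M² + M²) + 2 = 2*M² + 2 = 2 + 2*M²)
E(j) = 1 - 3*j (E(j) = -3*j + 1 = 1 - 3*j)
1/(E(P(s(-2))) + W) = 1/((1 - 3*(2 + 2*((-2)²)²)) + 37341) = 1/((1 - 3*(2 + 2*4²)) + 37341) = 1/((1 - 3*(2 + 2*16)) + 37341) = 1/((1 - 3*(2 + 32)) + 37341) = 1/((1 - 3*34) + 37341) = 1/((1 - 102) + 37341) = 1/(-101 + 37341) = 1/37240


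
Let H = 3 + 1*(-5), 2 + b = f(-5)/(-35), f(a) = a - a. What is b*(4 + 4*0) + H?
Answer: -10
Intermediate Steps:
f(a) = 0
b = -2 (b = -2 + 0/(-35) = -2 + 0*(-1/35) = -2 + 0 = -2)
H = -2 (H = 3 - 5 = -2)
b*(4 + 4*0) + H = -2*(4 + 4*0) - 2 = -2*(4 + 0) - 2 = -2*4 - 2 = -8 - 2 = -10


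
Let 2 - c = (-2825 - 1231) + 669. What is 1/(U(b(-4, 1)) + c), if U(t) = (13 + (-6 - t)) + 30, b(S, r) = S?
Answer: 1/3430 ≈ 0.00029154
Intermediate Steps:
U(t) = 37 - t (U(t) = (7 - t) + 30 = 37 - t)
c = 3389 (c = 2 - ((-2825 - 1231) + 669) = 2 - (-4056 + 669) = 2 - 1*(-3387) = 2 + 3387 = 3389)
1/(U(b(-4, 1)) + c) = 1/((37 - 1*(-4)) + 3389) = 1/((37 + 4) + 3389) = 1/(41 + 3389) = 1/3430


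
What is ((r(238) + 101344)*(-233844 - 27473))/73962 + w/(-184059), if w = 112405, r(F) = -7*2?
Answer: -38680578458600/108042633 ≈ -3.5801e+5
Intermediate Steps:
r(F) = -14
((r(238) + 101344)*(-233844 - 27473))/73962 + w/(-184059) = ((-14 + 101344)*(-233844 - 27473))/73962 + 112405/(-184059) = (101330*(-261317))*(1/73962) + 112405*(-1/184059) = -26479251610*1/73962 - 112405/184059 = -1891375115/5283 - 112405/184059 = -38680578458600/108042633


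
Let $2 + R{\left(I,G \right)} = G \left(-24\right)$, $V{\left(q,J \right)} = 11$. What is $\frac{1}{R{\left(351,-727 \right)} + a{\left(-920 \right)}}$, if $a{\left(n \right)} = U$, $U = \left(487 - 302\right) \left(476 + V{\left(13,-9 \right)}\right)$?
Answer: $\frac{1}{107541} \approx 9.2988 \cdot 10^{-6}$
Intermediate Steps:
$R{\left(I,G \right)} = -2 - 24 G$ ($R{\left(I,G \right)} = -2 + G \left(-24\right) = -2 - 24 G$)
$U = 90095$ ($U = \left(487 - 302\right) \left(476 + 11\right) = 185 \cdot 487 = 90095$)
$a{\left(n \right)} = 90095$
$\frac{1}{R{\left(351,-727 \right)} + a{\left(-920 \right)}} = \frac{1}{\left(-2 - -17448\right) + 90095} = \frac{1}{\left(-2 + 17448\right) + 90095} = \frac{1}{17446 + 90095} = \frac{1}{107541}$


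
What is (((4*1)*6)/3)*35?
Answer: 280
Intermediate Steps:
(((4*1)*6)/3)*35 = ((4*6)*(⅓))*35 = (24*(⅓))*35 = 8*35 = 280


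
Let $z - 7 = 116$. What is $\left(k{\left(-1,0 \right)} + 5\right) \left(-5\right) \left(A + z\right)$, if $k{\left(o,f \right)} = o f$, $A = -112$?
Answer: $-275$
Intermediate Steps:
$z = 123$ ($z = 7 + 116 = 123$)
$k{\left(o,f \right)} = f o$
$\left(k{\left(-1,0 \right)} + 5\right) \left(-5\right) \left(A + z\right) = \left(0 \left(-1\right) + 5\right) \left(-5\right) \left(-112 + 123\right) = \left(0 + 5\right) \left(-5\right) 11 = 5 \left(-5\right) 11 = \left(-25\right) 11 = -275$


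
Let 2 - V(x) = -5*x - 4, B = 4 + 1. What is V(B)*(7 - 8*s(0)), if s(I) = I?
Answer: 217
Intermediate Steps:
B = 5
V(x) = 6 + 5*x (V(x) = 2 - (-5*x - 4) = 2 - (-4 - 5*x) = 2 + (4 + 5*x) = 6 + 5*x)
V(B)*(7 - 8*s(0)) = (6 + 5*5)*(7 - 8*0) = (6 + 25)*(7 + 0) = 31*7 = 217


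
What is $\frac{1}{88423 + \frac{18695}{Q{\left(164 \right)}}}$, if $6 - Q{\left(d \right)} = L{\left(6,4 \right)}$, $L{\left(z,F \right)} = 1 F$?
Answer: $\frac{2}{195541} \approx 1.0228 \cdot 10^{-5}$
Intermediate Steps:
$L{\left(z,F \right)} = F$
$Q{\left(d \right)} = 2$ ($Q{\left(d \right)} = 6 - 4 = 2$)
$\frac{1}{88423 + \frac{18695}{Q{\left(164 \right)}}} = \frac{1}{88423 + \frac{18695}{2}} = \frac{1}{\frac{195541}{2}} = \frac{2}{195541}$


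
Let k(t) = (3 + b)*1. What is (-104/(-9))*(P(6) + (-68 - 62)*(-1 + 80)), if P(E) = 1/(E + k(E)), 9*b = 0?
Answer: -9612616/81 ≈ -1.1867e+5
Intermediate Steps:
b = 0 (b = (⅑)*0 = 0)
k(t) = 3 (k(t) = (3 + 0)*1 = 3*1 = 3)
P(E) = 1/(3 + E) (P(E) = 1/(E + 3) = 1/(3 + E))
(-104/(-9))*(P(6) + (-68 - 62)*(-1 + 80)) = (-104/(-9))*(1/(3 + 6) + (-68 - 62)*(-1 + 80)) = (-104*(-⅑))*(1/9 - 130*79) = 104*(⅑ - 10270)/9 = (104/9)*(-92429/9) = -9612616/81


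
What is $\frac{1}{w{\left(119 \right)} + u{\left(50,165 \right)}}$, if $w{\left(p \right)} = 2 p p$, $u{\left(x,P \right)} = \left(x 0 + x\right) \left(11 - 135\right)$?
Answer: $\frac{1}{22122} \approx 4.5204 \cdot 10^{-5}$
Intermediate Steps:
$u{\left(x,P \right)} = - 124 x$ ($u{\left(x,P \right)} = \left(0 + x\right) \left(-124\right) = x \left(-124\right) = - 124 x$)
$w{\left(p \right)} = 2 p^{2}$
$\frac{1}{w{\left(119 \right)} + u{\left(50,165 \right)}} = \frac{1}{2 \cdot 119^{2} - 6200} = \frac{1}{2 \cdot 14161 - 6200} = \frac{1}{28322 - 6200} = \frac{1}{22122}$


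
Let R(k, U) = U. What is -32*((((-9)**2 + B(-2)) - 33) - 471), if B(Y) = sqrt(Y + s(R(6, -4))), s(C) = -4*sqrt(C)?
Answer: 13536 - 32*sqrt(-2 - 8*I) ≈ 13479.0 + 72.43*I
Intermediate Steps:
B(Y) = sqrt(Y - 8*I)
-32*((((-9)**2 + B(-2)) - 33) - 471) = -32*((((-9)**2 + sqrt(-2 - 8*I)) - 33) - 471) = -32*(((81 + sqrt(-2 - 8*I)) - 33) - 471) = -32*((48 + sqrt(-2 - 8*I)) - 471) = -32*(-423 + sqrt(-2 - 8*I)) = 13536 - 32*sqrt(-2 - 8*I)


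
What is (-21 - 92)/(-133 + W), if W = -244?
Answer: 113/377 ≈ 0.29973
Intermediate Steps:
(-21 - 92)/(-133 + W) = (-21 - 92)/(-133 - 244) = -113/(-377) = -113*(-1/377) = 113/377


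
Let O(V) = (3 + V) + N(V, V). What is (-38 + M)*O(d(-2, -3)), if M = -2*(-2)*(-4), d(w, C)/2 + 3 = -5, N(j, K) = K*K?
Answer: -13122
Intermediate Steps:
N(j, K) = K**2
d(w, C) = -16 (d(w, C) = -6 + 2*(-5) = -6 - 10 = -16)
M = -16 (M = 4*(-4) = -16)
O(V) = 3 + V + V**2 (O(V) = (3 + V) + V**2 = 3 + V + V**2)
(-38 + M)*O(d(-2, -3)) = (-38 - 16)*(3 - 16 + (-16)**2) = -54*(3 - 16 + 256) = -54*243 = -13122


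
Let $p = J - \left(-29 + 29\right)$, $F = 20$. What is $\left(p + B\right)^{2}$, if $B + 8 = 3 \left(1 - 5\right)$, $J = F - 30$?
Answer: $900$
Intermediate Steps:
$J = -10$ ($J = 20 - 30 = -10$)
$p = -10$ ($p = -10 - \left(-29 + 29\right) = -10 - 0 = -10 + 0 = -10$)
$B = -20$ ($B = -8 + 3 \left(1 - 5\right) = -8 + 3 \left(-4\right) = -8 - 12 = -20$)
$\left(p + B\right)^{2} = \left(-10 - 20\right)^{2} = \left(-30\right)^{2} = 900$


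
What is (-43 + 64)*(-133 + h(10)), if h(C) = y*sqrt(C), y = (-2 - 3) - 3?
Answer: -2793 - 168*sqrt(10) ≈ -3324.3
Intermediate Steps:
y = -8 (y = -5 - 3 = -8)
h(C) = -8*sqrt(C)
(-43 + 64)*(-133 + h(10)) = (-43 + 64)*(-133 - 8*sqrt(10)) = 21*(-133 - 8*sqrt(10)) = -2793 - 168*sqrt(10)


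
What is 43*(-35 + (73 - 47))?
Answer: -387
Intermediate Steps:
43*(-35 + (73 - 47)) = 43*(-35 + 26) = 43*(-9) = -387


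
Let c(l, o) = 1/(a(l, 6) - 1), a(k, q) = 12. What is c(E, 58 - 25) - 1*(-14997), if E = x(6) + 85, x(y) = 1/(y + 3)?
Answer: 164968/11 ≈ 14997.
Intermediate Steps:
x(y) = 1/(3 + y)
E = 766/9 (E = 1/(3 + 6) + 85 = 1/9 + 85 = 766/9 ≈ 85.111)
c(l, o) = 1/11 (c(l, o) = 1/(12 - 1) = 1/11)
c(E, 58 - 25) - 1*(-14997) = 1/11 - 1*(-14997) = 1/11 + 14997 = 164968/11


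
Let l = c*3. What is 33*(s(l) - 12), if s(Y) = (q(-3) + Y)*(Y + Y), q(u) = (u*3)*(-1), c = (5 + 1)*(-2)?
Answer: 63756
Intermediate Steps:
c = -12 (c = 6*(-2) = -12)
q(u) = -3*u (q(u) = (3*u)*(-1) = -3*u)
l = -36 (l = -12*3 = -36)
s(Y) = 2*Y*(9 + Y) (s(Y) = (-3*(-3) + Y)*(Y + Y) = (9 + Y)*(2*Y) = 2*Y*(9 + Y))
33*(s(l) - 12) = 33*(2*(-36)*(9 - 36) - 12) = 33*(2*(-36)*(-27) - 12) = 33*(1944 - 12) = 33*1932 = 63756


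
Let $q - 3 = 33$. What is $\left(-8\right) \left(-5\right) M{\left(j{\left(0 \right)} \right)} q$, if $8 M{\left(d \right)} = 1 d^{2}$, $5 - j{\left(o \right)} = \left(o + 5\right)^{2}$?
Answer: $72000$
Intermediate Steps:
$q = 36$ ($q = 3 + 33 = 36$)
$j{\left(o \right)} = 5 - \left(5 + o\right)^{2}$ ($j{\left(o \right)} = 5 - \left(o + 5\right)^{2} = 5 - \left(5 + o\right)^{2}$)
$M{\left(d \right)} = \frac{d^{2}}{8}$ ($M{\left(d \right)} = \frac{1 d^{2}}{8} = \frac{d^{2}}{8}$)
$\left(-8\right) \left(-5\right) M{\left(j{\left(0 \right)} \right)} q = \left(-8\right) \left(-5\right) \frac{\left(5 - \left(5 + 0\right)^{2}\right)^{2}}{8} \cdot 36 = 40 \frac{\left(5 - 5^{2}\right)^{2}}{8} \cdot 36 = 40 \frac{\left(5 - 25\right)^{2}}{8} \cdot 36 = 40 \frac{\left(-20\right)^{2}}{8} \cdot 36 = 40 \cdot \frac{1}{8} \cdot 400 \cdot 36 = 40 \cdot 50 \cdot 36 = 2000 \cdot 36 = 72000$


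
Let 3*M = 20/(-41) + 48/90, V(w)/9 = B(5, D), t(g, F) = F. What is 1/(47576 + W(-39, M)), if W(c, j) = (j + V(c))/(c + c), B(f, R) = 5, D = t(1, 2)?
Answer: 143910/6846579107 ≈ 2.1019e-5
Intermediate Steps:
D = 2
V(w) = 45 (V(w) = 9*5 = 45)
M = 28/1845 (M = (20/(-41) + 48/90)/3 = (20*(-1/41) + 48*(1/90))/3 = (-20/41 + 8/15)/3 = (⅓)*(28/615) = 28/1845 ≈ 0.015176)
W(c, j) = (45 + j)/(2*c) (W(c, j) = (j + 45)/(c + c) = (45 + j)/((2*c)) = (45 + j)*(1/(2*c)) = (45 + j)/(2*c))
1/(47576 + W(-39, M)) = 1/(47576 + (½)*(45 + 28/1845)/(-39)) = 1/(47576 + (½)*(-1/39)*(83053/1845)) = 1/(47576 - 83053/143910) = 1/(6846579107/143910) = 143910/6846579107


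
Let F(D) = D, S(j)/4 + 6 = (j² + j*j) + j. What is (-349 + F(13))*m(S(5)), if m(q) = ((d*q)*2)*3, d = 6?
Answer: -2370816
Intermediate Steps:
S(j) = -24 + 4*j + 8*j² (S(j) = -24 + 4*((j² + j*j) + j) = -24 + 4*((j² + j²) + j) = -24 + 4*(2*j² + j) = -24 + 4*(j + 2*j²) = -24 + (4*j + 8*j²) = -24 + 4*j + 8*j²)
m(q) = 36*q (m(q) = ((6*q)*2)*3 = (12*q)*3 = 36*q)
(-349 + F(13))*m(S(5)) = (-349 + 13)*(36*(-24 + 4*5 + 8*5²)) = -12096*(-24 + 20 + 8*25) = -12096*(-24 + 20 + 200) = -12096*196 = -336*7056 = -2370816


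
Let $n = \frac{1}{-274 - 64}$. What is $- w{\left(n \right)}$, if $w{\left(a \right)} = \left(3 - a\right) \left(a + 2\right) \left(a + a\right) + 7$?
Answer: $- \frac{134465527}{19307236} \approx -6.9645$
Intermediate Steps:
$n = - \frac{1}{338}$ ($n = \frac{1}{-338} = - \frac{1}{338} \approx -0.0029586$)
$w{\left(a \right)} = 7 + 2 a \left(2 + a\right) \left(3 - a\right)$ ($w{\left(a \right)} = \left(3 - a\right) \left(2 + a\right) 2 a + 7 = \left(3 - a\right) 2 a \left(2 + a\right) + 7 = 2 a \left(2 + a\right) \left(3 - a\right) + 7 = 7 + 2 a \left(2 + a\right) \left(3 - a\right)$)
$- w{\left(n \right)} = - (7 - 2 \left(- \frac{1}{338}\right)^{3} + 2 \left(- \frac{1}{338}\right)^{2} + 12 \left(- \frac{1}{338}\right)) = - (7 - - \frac{1}{19307236} + 2 \cdot \frac{1}{114244} - \frac{6}{169}) = - (7 + \frac{1}{19307236} + \frac{1}{57122} - \frac{6}{169}) = \left(-1\right) \frac{134465527}{19307236} = - \frac{134465527}{19307236}$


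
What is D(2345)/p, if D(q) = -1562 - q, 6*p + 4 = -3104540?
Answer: 3907/517424 ≈ 0.0075509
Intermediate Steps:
p = -517424 (p = -2/3 + (1/6)*(-3104540) = -2/3 - 1552270/3 = -517424)
D(2345)/p = (-1562 - 1*2345)/(-517424) = (-1562 - 2345)*(-1/517424) = -3907*(-1/517424) = 3907/517424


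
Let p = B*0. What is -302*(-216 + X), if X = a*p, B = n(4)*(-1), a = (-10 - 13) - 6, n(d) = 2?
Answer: 65232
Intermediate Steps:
a = -29 (a = -23 - 6 = -29)
B = -2 (B = 2*(-1) = -2)
p = 0 (p = -2*0 = 0)
X = 0 (X = -29*0 = 0)
-302*(-216 + X) = -302*(-216 + 0) = -302*(-216) = 65232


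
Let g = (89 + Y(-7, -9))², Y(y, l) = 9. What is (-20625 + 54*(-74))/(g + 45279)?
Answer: -24621/54883 ≈ -0.44861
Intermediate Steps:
g = 9604 (g = (89 + 9)² = 98² = 9604)
(-20625 + 54*(-74))/(g + 45279) = (-20625 + 54*(-74))/(9604 + 45279) = (-20625 - 3996)/54883 = -24621*1/54883 = -24621/54883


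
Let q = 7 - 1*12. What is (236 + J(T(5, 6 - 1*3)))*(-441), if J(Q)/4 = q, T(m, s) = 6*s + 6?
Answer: -95256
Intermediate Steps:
T(m, s) = 6 + 6*s
q = -5 (q = 7 - 12 = -5)
J(Q) = -20 (J(Q) = 4*(-5) = -20)
(236 + J(T(5, 6 - 1*3)))*(-441) = (236 - 20)*(-441) = 216*(-441) = -95256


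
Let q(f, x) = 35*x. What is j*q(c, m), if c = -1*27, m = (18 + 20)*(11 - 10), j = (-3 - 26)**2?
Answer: 1118530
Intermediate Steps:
j = 841 (j = (-29)**2 = 841)
m = 38 (m = 38*1 = 38)
c = -27
j*q(c, m) = 841*(35*38) = 841*1330 = 1118530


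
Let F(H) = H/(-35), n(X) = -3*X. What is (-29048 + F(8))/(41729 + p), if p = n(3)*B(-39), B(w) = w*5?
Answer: -254172/380485 ≈ -0.66802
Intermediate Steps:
B(w) = 5*w
F(H) = -H/35 (F(H) = H*(-1/35) = -H/35)
p = 1755 (p = (-3*3)*(5*(-39)) = -9*(-195) = 1755)
(-29048 + F(8))/(41729 + p) = (-29048 - 1/35*8)/(41729 + 1755) = (-29048 - 8/35)/43484 = -1016688/35*1/43484 = -254172/380485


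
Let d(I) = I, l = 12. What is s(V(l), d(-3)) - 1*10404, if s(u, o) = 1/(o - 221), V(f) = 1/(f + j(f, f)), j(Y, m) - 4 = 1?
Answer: -2330497/224 ≈ -10404.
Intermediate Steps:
j(Y, m) = 5 (j(Y, m) = 4 + 1 = 5)
V(f) = 1/(5 + f) (V(f) = 1/(f + 5) = 1/(5 + f))
s(u, o) = 1/(-221 + o)
s(V(l), d(-3)) - 1*10404 = 1/(-221 - 3) - 1*10404 = 1/(-224) - 10404 = -1/224 - 10404 = -2330497/224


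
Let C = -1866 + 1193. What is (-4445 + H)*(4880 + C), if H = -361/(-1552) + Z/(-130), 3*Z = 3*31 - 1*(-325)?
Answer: -5660471268011/302640 ≈ -1.8704e+7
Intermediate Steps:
C = -673
Z = 418/3 (Z = (3*31 - 1*(-325))/3 = (93 + 325)/3 = (1/3)*418 = 418/3 ≈ 139.33)
H = -253973/302640 (H = -361/(-1552) + (418/3)/(-130) = -361*(-1/1552) + (418/3)*(-1/130) = 361/1552 - 209/195 = -253973/302640 ≈ -0.83919)
(-4445 + H)*(4880 + C) = (-4445 - 253973/302640)*(4880 - 673) = -1345488773/302640*4207 = -5660471268011/302640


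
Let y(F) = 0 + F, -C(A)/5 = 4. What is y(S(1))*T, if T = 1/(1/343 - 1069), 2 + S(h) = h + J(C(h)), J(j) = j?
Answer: 2401/122222 ≈ 0.019645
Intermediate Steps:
C(A) = -20 (C(A) = -5*4 = -20)
S(h) = -22 + h (S(h) = -2 + (h - 20) = -2 + (-20 + h) = -22 + h)
y(F) = F
T = -343/366666 (T = 1/(1/343 - 1069) = 1/(-366666/343) = -343/366666 ≈ -0.00093546)
y(S(1))*T = (-22 + 1)*(-343/366666) = -21*(-343/366666) = 2401/122222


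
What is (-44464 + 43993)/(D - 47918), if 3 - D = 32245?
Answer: 157/26720 ≈ 0.0058758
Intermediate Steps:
D = -32242 (D = 3 - 1*32245 = 3 - 32245 = -32242)
(-44464 + 43993)/(D - 47918) = (-44464 + 43993)/(-32242 - 47918) = -471/(-80160) = -471*(-1/80160) = 157/26720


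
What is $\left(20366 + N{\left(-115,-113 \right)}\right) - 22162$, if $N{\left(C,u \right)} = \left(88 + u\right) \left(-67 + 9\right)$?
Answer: $-346$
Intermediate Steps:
$N{\left(C,u \right)} = -5104 - 58 u$ ($N{\left(C,u \right)} = \left(88 + u\right) \left(-58\right) = -5104 - 58 u$)
$\left(20366 + N{\left(-115,-113 \right)}\right) - 22162 = \left(20366 - -1450\right) - 22162 = \left(20366 + \left(-5104 + 6554\right)\right) - 22162 = \left(20366 + 1450\right) - 22162 = 21816 - 22162 = -346$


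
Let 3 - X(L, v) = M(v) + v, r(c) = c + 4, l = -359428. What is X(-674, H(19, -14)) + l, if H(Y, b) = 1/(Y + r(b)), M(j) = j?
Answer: -3234827/9 ≈ -3.5943e+5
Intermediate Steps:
r(c) = 4 + c
H(Y, b) = 1/(4 + Y + b) (H(Y, b) = 1/(Y + (4 + b)) = 1/(4 + Y + b))
X(L, v) = 3 - 2*v (X(L, v) = 3 - (v + v) = 3 - 2*v)
X(-674, H(19, -14)) + l = (3 - 2/(4 + 19 - 14)) - 359428 = (3 - 2/9) - 359428 = 25/9 - 359428 = -3234827/9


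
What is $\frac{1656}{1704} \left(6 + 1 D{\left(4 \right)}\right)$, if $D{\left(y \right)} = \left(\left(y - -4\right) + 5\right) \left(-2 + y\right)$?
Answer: $\frac{2208}{71} \approx 31.099$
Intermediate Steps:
$D{\left(y \right)} = \left(-2 + y\right) \left(9 + y\right)$ ($D{\left(y \right)} = \left(\left(y + 4\right) + 5\right) \left(-2 + y\right) = \left(\left(4 + y\right) + 5\right) \left(-2 + y\right) = \left(9 + y\right) \left(-2 + y\right) = \left(-2 + y\right) \left(9 + y\right)$)
$\frac{1656}{1704} \left(6 + 1 D{\left(4 \right)}\right) = \frac{1656}{1704} \left(6 + 1 \left(-18 + 4^{2} + 7 \cdot 4\right)\right) = 1656 \cdot \frac{1}{1704} \left(6 + 1 \left(-18 + 16 + 28\right)\right) = \frac{69 \left(6 + 1 \cdot 26\right)}{71} = \frac{69 \left(6 + 26\right)}{71} = \frac{69}{71} \cdot 32 = \frac{2208}{71}$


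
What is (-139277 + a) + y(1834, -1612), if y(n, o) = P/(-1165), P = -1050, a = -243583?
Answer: -89206170/233 ≈ -3.8286e+5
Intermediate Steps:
y(n, o) = 210/233 (y(n, o) = -1050/(-1165) = -1050*(-1/1165) = 210/233)
(-139277 + a) + y(1834, -1612) = (-139277 - 243583) + 210/233 = -382860 + 210/233 = -89206170/233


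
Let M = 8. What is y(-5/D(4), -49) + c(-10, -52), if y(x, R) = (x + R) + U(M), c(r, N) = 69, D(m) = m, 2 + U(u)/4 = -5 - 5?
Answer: -117/4 ≈ -29.250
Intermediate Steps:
U(u) = -48 (U(u) = -8 + 4*(-5 - 5) = -8 + 4*(-10) = -8 - 40 = -48)
y(x, R) = -48 + R + x (y(x, R) = (x + R) - 48 = (R + x) - 48 = -48 + R + x)
y(-5/D(4), -49) + c(-10, -52) = (-48 - 49 - 5/4) + 69 = -393/4 + 69 = -117/4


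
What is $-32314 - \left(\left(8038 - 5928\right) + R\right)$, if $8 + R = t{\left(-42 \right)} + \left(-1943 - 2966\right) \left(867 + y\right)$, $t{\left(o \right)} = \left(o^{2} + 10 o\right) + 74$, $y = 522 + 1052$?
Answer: $11947035$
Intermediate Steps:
$y = 1574$
$t{\left(o \right)} = 74 + o^{2} + 10 o$
$R = -11981459$ ($R = -8 + \left(\left(74 + \left(-42\right)^{2} + 10 \left(-42\right)\right) + \left(-1943 - 2966\right) \left(867 + 1574\right)\right) = -8 + \left(\left(74 + 1764 - 420\right) - 11982869\right) = -8 + \left(1418 - 11982869\right) = -8 - 11981451 = -11981459$)
$-32314 - \left(\left(8038 - 5928\right) + R\right) = -32314 - \left(\left(8038 - 5928\right) - 11981459\right) = -32314 - \left(2110 - 11981459\right) = -32314 - -11979349 = -32314 + 11979349 = 11947035$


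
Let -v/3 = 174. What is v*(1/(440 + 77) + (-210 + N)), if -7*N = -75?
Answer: 376470576/3619 ≈ 1.0403e+5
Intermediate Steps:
N = 75/7 (N = -⅐*(-75) = 75/7 ≈ 10.714)
v = -522 (v = -3*174 = -522)
v*(1/(440 + 77) + (-210 + N)) = -522*(1/(440 + 77) + (-210 + 75/7)) = -522*(1/517 - 1395/7) = -522*(-721208/3619) = 376470576/3619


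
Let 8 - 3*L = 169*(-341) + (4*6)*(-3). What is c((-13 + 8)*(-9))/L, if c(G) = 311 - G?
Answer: 798/57709 ≈ 0.013828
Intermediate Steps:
L = 57709/3 (L = 8/3 - (169*(-341) + (4*6)*(-3))/3 = 8/3 - (-57629 + 24*(-3))/3 = 8/3 - (-57629 - 72)/3 = 8/3 - ⅓*(-57701) = 8/3 + 57701/3 = 57709/3 ≈ 19236.)
c((-13 + 8)*(-9))/L = (311 - (-13 + 8)*(-9))/(57709/3) = (311 - (-5)*(-9))*(3/57709) = (311 - 1*45)*(3/57709) = (311 - 45)*(3/57709) = 266*(3/57709) = 798/57709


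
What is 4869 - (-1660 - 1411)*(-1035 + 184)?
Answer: -2608552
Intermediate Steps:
4869 - (-1660 - 1411)*(-1035 + 184) = 4869 - (-3071)*(-851) = 4869 - 1*2613421 = 4869 - 2613421 = -2608552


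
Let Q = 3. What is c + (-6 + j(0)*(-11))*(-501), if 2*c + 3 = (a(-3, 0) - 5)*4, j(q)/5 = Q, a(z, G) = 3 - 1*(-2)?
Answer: 171339/2 ≈ 85670.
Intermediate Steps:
a(z, G) = 5 (a(z, G) = 3 + 2 = 5)
j(q) = 15 (j(q) = 5*3 = 15)
c = -3/2 (c = -3/2 + ((5 - 5)*4)/2 = -3/2 + (0*4)/2 = -3/2 + (½)*0 = -3/2 + 0 = -3/2 ≈ -1.5000)
c + (-6 + j(0)*(-11))*(-501) = -3/2 + (-6 + 15*(-11))*(-501) = -3/2 + (-6 - 165)*(-501) = -3/2 - 171*(-501) = -3/2 + 85671 = 171339/2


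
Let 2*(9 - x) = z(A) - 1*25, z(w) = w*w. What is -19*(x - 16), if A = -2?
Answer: -133/2 ≈ -66.500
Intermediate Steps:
z(w) = w²
x = 39/2 (x = 9 - ((-2)² - 1*25)/2 = 9 - (4 - 25)/2 = 9 - ½*(-21) = 9 + 21/2 = 39/2 ≈ 19.500)
-19*(x - 16) = -19*(39/2 - 16) = -19*7/2 = -133/2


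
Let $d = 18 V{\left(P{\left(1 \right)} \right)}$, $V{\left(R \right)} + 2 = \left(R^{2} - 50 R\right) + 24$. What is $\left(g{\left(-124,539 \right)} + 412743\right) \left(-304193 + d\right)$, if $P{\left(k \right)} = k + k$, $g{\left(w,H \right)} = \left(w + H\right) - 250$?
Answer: $-126153716700$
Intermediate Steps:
$g{\left(w,H \right)} = -250 + H + w$ ($g{\left(w,H \right)} = \left(H + w\right) - 250 = -250 + H + w$)
$P{\left(k \right)} = 2 k$
$V{\left(R \right)} = 22 + R^{2} - 50 R$ ($V{\left(R \right)} = -2 + \left(\left(R^{2} - 50 R\right) + 24\right) = -2 + \left(24 + R^{2} - 50 R\right) = 22 + R^{2} - 50 R$)
$d = -1332$ ($d = 18 \left(22 + \left(2 \cdot 1\right)^{2} - 50 \cdot 2 \cdot 1\right) = 18 \left(22 + 2^{2} - 100\right) = 18 \left(22 + 4 - 100\right) = 18 \left(-74\right) = -1332$)
$\left(g{\left(-124,539 \right)} + 412743\right) \left(-304193 + d\right) = \left(\left(-250 + 539 - 124\right) + 412743\right) \left(-304193 - 1332\right) = \left(165 + 412743\right) \left(-305525\right) = 412908 \left(-305525\right) = -126153716700$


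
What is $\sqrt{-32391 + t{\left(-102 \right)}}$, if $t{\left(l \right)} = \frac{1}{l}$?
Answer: $\frac{i \sqrt{336996066}}{102} \approx 179.98 i$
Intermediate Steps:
$\sqrt{-32391 + t{\left(-102 \right)}} = \sqrt{-32391 + \frac{1}{-102}} = \sqrt{-32391 - \frac{1}{102}} = \sqrt{- \frac{3303883}{102}} = \frac{i \sqrt{336996066}}{102}$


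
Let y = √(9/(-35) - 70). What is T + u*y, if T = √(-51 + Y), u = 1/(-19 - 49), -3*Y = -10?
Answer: I*(-√86065/2380 + √429/3) ≈ 6.7808*I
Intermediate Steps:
Y = 10/3 (Y = -⅓*(-10) = 10/3 ≈ 3.3333)
u = -1/68 (u = 1/(-68) = -1/68 ≈ -0.014706)
T = I*√429/3 (T = √(-51 + 10/3) = √(-143/3) = I*√429/3 ≈ 6.9041*I)
y = I*√86065/35 (y = √(9*(-1/35) - 70) = √(-9/35 - 70) = √(-2459/35) = I*√86065/35 ≈ 8.382*I)
T + u*y = I*√429/3 - I*√86065/2380 = -I*√86065/2380 + I*√429/3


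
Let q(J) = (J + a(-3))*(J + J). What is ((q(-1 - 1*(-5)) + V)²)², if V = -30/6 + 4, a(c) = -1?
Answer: 279841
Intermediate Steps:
q(J) = 2*J*(-1 + J) (q(J) = (J - 1)*(J + J) = (-1 + J)*(2*J) = 2*J*(-1 + J))
V = -1 (V = -30/6 + 4 = -5*1 + 4 = -5 + 4 = -1)
((q(-1 - 1*(-5)) + V)²)² = ((2*(-1 - 1*(-5))*(-1 + (-1 - 1*(-5))) - 1)²)² = ((2*(-1 + 5)*(-1 + (-1 + 5)) - 1)²)² = ((2*4*(-1 + 4) - 1)²)² = ((2*4*3 - 1)²)² = ((24 - 1)²)² = (23²)² = 529² = 279841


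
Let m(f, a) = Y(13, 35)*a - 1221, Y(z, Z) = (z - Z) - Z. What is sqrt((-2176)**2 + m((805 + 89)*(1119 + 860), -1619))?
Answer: sqrt(4826038) ≈ 2196.8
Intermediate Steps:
Y(z, Z) = z - 2*Z
m(f, a) = -1221 - 57*a (m(f, a) = (13 - 2*35)*a - 1221 = (13 - 70)*a - 1221 = -57*a - 1221 = -1221 - 57*a)
sqrt((-2176)**2 + m((805 + 89)*(1119 + 860), -1619)) = sqrt((-2176)**2 + (-1221 - 57*(-1619))) = sqrt(4734976 + (-1221 + 92283)) = sqrt(4734976 + 91062) = sqrt(4826038)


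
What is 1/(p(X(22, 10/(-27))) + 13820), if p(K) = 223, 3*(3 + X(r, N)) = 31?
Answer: 1/14043 ≈ 7.1210e-5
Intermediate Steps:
X(r, N) = 22/3 (X(r, N) = -3 + (1/3)*31 = -3 + 31/3 = 22/3)
1/(p(X(22, 10/(-27))) + 13820) = 1/(223 + 13820) = 1/14043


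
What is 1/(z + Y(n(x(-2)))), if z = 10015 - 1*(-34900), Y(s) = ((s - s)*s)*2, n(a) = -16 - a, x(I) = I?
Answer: 1/44915 ≈ 2.2264e-5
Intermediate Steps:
Y(s) = 0 (Y(s) = (0*s)*2 = 0*2 = 0)
z = 44915 (z = 10015 + 34900 = 44915)
1/(z + Y(n(x(-2)))) = 1/(44915 + 0) = 1/44915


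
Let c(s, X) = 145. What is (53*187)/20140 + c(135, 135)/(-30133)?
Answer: 5579771/11450540 ≈ 0.48729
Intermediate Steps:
(53*187)/20140 + c(135, 135)/(-30133) = (53*187)/20140 + 145/(-30133) = 9911*(1/20140) + 145*(-1/30133) = 187/380 - 145/30133 = 5579771/11450540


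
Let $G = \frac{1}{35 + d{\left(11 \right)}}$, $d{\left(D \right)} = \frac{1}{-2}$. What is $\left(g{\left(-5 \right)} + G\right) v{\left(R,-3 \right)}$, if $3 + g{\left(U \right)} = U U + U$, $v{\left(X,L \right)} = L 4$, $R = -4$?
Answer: $- \frac{4700}{23} \approx -204.35$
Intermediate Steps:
$d{\left(D \right)} = - \frac{1}{2}$
$v{\left(X,L \right)} = 4 L$
$g{\left(U \right)} = -3 + U + U^{2}$ ($g{\left(U \right)} = -3 + \left(U U + U\right) = -3 + \left(U^{2} + U\right) = -3 + \left(U + U^{2}\right) = -3 + U + U^{2}$)
$G = \frac{2}{69}$ ($G = \frac{1}{35 - \frac{1}{2}} = \frac{1}{\frac{69}{2}} = \frac{2}{69} \approx 0.028986$)
$\left(g{\left(-5 \right)} + G\right) v{\left(R,-3 \right)} = \left(\left(-3 - 5 + \left(-5\right)^{2}\right) + \frac{2}{69}\right) 4 \left(-3\right) = \left(\left(-3 - 5 + 25\right) + \frac{2}{69}\right) \left(-12\right) = \left(17 + \frac{2}{69}\right) \left(-12\right) = \frac{1175}{69} \left(-12\right) = - \frac{4700}{23}$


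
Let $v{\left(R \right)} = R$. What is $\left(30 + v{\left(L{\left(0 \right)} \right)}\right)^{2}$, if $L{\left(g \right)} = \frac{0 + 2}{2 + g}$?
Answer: $961$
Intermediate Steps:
$L{\left(g \right)} = \frac{2}{2 + g}$
$\left(30 + v{\left(L{\left(0 \right)} \right)}\right)^{2} = \left(30 + \frac{2}{2 + 0}\right)^{2} = \left(30 + \frac{2}{2}\right)^{2} = \left(30 + 2 \cdot \frac{1}{2}\right)^{2} = \left(30 + 1\right)^{2} = 31^{2} = 961$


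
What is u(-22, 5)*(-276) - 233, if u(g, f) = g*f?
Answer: 30127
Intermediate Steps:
u(g, f) = f*g
u(-22, 5)*(-276) - 233 = (5*(-22))*(-276) - 233 = -110*(-276) - 233 = 30360 - 233 = 30127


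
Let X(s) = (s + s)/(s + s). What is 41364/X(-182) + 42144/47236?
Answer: 488478012/11809 ≈ 41365.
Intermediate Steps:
X(s) = 1 (X(s) = (2*s)/((2*s)) = (2*s)*(1/(2*s)) = 1)
41364/X(-182) + 42144/47236 = 41364/1 + 42144/47236 = 41364*1 + 42144*(1/47236) = 41364 + 10536/11809 = 488478012/11809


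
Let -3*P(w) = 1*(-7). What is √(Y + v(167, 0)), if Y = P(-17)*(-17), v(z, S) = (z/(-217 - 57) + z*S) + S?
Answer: I*√27213954/822 ≈ 6.3464*I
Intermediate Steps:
P(w) = 7/3 (P(w) = -(-7)/3 = -⅓*(-7) = 7/3)
v(z, S) = S - z/274 + S*z (v(z, S) = (z/(-274) + S*z) + S = (-z/274 + S*z) + S = S - z/274 + S*z)
Y = -119/3 (Y = (7/3)*(-17) = -119/3 ≈ -39.667)
√(Y + v(167, 0)) = √(-119/3 + (0 - 1/274*167 + 0*167)) = √(-119/3 + (0 - 167/274 + 0)) = √(-119/3 - 167/274) = √(-33107/822) = I*√27213954/822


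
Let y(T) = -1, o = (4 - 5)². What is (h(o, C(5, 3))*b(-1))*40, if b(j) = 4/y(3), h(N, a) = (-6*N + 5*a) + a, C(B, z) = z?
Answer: -1920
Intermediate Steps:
o = 1 (o = (-1)² = 1)
h(N, a) = -6*N + 6*a
b(j) = -4 (b(j) = 4/(-1) = 4*(-1) = -4)
(h(o, C(5, 3))*b(-1))*40 = ((-6*1 + 6*3)*(-4))*40 = ((-6 + 18)*(-4))*40 = (12*(-4))*40 = -48*40 = -1920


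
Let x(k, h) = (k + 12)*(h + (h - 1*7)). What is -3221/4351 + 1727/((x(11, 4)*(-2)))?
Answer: -7662343/200146 ≈ -38.284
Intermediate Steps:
x(k, h) = (-7 + 2*h)*(12 + k) (x(k, h) = (12 + k)*(h + (h - 7)) = (12 + k)*(h + (-7 + h)) = (12 + k)*(-7 + 2*h) = (-7 + 2*h)*(12 + k))
-3221/4351 + 1727/((x(11, 4)*(-2))) = -3221/4351 + 1727/(((-84 - 7*11 + 24*4 + 2*4*11)*(-2))) = -3221*1/4351 + 1727/(((-84 - 77 + 96 + 88)*(-2))) = -3221/4351 + 1727/((23*(-2))) = -3221/4351 + 1727/(-46) = -3221/4351 + 1727*(-1/46) = -3221/4351 - 1727/46 = -7662343/200146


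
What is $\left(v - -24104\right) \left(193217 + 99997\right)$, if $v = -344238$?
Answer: $-93867770676$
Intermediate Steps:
$\left(v - -24104\right) \left(193217 + 99997\right) = \left(-344238 - -24104\right) \left(193217 + 99997\right) = \left(-344238 + \left(-237 + 24341\right)\right) 293214 = \left(-344238 + 24104\right) 293214 = \left(-320134\right) 293214 = -93867770676$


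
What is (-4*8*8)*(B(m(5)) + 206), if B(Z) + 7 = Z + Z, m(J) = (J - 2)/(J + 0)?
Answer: -256256/5 ≈ -51251.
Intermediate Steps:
m(J) = (-2 + J)/J
B(Z) = -7 + 2*Z (B(Z) = -7 + (Z + Z) = -7 + 2*Z)
(-4*8*8)*(B(m(5)) + 206) = (-4*8*8)*((-7 + 2*((-2 + 5)/5)) + 206) = (-32*8)*((-7 + 2*((1/5)*3)) + 206) = -256*((-7 + 2*(3/5)) + 206) = -256*((-7 + 6/5) + 206) = -256*(-29/5 + 206) = -256*1001/5 = -256256/5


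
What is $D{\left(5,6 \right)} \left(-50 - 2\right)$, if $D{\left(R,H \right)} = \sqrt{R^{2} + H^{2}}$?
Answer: $- 52 \sqrt{61} \approx -406.13$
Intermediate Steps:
$D{\left(R,H \right)} = \sqrt{H^{2} + R^{2}}$
$D{\left(5,6 \right)} \left(-50 - 2\right) = \sqrt{6^{2} + 5^{2}} \left(-50 - 2\right) = \sqrt{36 + 25} \left(-52\right) = \sqrt{61} \left(-52\right) = - 52 \sqrt{61}$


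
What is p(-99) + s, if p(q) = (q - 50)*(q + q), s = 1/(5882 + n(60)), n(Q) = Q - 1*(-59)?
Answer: 177041503/6001 ≈ 29502.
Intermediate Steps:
n(Q) = 59 + Q (n(Q) = Q + 59 = 59 + Q)
s = 1/6001 (s = 1/(5882 + (59 + 60)) = 1/(5882 + 119) = 1/6001 ≈ 0.00016664)
p(q) = 2*q*(-50 + q) (p(q) = (-50 + q)*(2*q) = 2*q*(-50 + q))
p(-99) + s = 2*(-99)*(-50 - 99) + 1/6001 = 2*(-99)*(-149) + 1/6001 = 29502 + 1/6001 = 177041503/6001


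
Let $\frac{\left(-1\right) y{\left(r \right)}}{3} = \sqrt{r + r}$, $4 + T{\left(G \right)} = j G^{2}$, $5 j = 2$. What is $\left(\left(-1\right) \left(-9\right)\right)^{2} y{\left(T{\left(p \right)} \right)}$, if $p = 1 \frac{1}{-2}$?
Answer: $- \frac{243 i \sqrt{195}}{5} \approx - 678.66 i$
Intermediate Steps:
$j = \frac{2}{5}$ ($j = \frac{1}{5} \cdot 2 = \frac{2}{5} \approx 0.4$)
$p = - \frac{1}{2}$ ($p = 1 \left(- \frac{1}{2}\right) = - \frac{1}{2} \approx -0.5$)
$T{\left(G \right)} = -4 + \frac{2 G^{2}}{5}$
$y{\left(r \right)} = - 3 \sqrt{2} \sqrt{r}$ ($y{\left(r \right)} = - 3 \sqrt{r + r} = - 3 \sqrt{2 r} = - 3 \sqrt{2} \sqrt{r}$)
$\left(\left(-1\right) \left(-9\right)\right)^{2} y{\left(T{\left(p \right)} \right)} = \left(\left(-1\right) \left(-9\right)\right)^{2} \left(- 3 \sqrt{2} \sqrt{-4 + \frac{2 \left(- \frac{1}{2}\right)^{2}}{5}}\right) = 9^{2} \left(- 3 \sqrt{2} \sqrt{-4 + \frac{2}{5} \cdot \frac{1}{4}}\right) = 81 \left(- 3 \sqrt{2} \sqrt{-4 + \frac{1}{10}}\right) = 81 \left(- 3 \sqrt{2} \sqrt{- \frac{39}{10}}\right) = 81 \left(- 3 \sqrt{2} \frac{i \sqrt{390}}{10}\right) = 81 \left(- \frac{3 i \sqrt{195}}{5}\right) = - \frac{243 i \sqrt{195}}{5}$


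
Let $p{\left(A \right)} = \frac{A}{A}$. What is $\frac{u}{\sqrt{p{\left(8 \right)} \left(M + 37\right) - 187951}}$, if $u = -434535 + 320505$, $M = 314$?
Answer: $\frac{1629 i \sqrt{469}}{134} \approx 263.27 i$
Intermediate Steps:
$p{\left(A \right)} = 1$
$u = -114030$
$\frac{u}{\sqrt{p{\left(8 \right)} \left(M + 37\right) - 187951}} = - \frac{114030}{\sqrt{1 \left(314 + 37\right) - 187951}} = - \frac{114030}{\sqrt{1 \cdot 351 - 187951}} = - \frac{114030}{\sqrt{351 - 187951}} = - \frac{114030}{\sqrt{-187600}} = - \frac{114030}{20 i \sqrt{469}} = - 114030 \left(- \frac{i \sqrt{469}}{9380}\right) = \frac{1629 i \sqrt{469}}{134}$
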